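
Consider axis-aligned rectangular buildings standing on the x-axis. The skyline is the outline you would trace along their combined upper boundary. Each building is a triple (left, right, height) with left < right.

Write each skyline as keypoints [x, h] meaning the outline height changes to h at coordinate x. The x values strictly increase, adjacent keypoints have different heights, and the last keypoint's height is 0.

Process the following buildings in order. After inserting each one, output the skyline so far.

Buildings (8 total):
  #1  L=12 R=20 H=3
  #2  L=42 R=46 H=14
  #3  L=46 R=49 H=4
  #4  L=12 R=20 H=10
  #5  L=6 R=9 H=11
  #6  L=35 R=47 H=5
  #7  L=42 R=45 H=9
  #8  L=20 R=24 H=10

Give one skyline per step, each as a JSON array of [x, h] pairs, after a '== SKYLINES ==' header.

== SKYLINES ==
[[12,3],[20,0]]
[[12,3],[20,0],[42,14],[46,0]]
[[12,3],[20,0],[42,14],[46,4],[49,0]]
[[12,10],[20,0],[42,14],[46,4],[49,0]]
[[6,11],[9,0],[12,10],[20,0],[42,14],[46,4],[49,0]]
[[6,11],[9,0],[12,10],[20,0],[35,5],[42,14],[46,5],[47,4],[49,0]]
[[6,11],[9,0],[12,10],[20,0],[35,5],[42,14],[46,5],[47,4],[49,0]]
[[6,11],[9,0],[12,10],[24,0],[35,5],[42,14],[46,5],[47,4],[49,0]]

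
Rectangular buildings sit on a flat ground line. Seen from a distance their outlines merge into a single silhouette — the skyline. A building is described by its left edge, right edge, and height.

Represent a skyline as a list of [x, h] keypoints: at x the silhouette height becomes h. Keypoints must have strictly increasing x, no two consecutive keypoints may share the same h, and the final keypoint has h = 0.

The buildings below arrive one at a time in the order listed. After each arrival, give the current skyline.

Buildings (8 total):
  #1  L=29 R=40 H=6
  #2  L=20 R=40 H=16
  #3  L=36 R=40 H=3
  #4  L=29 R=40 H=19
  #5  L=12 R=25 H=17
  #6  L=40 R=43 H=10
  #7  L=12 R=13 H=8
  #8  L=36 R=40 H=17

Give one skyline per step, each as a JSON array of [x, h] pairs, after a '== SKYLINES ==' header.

== SKYLINES ==
[[29,6],[40,0]]
[[20,16],[40,0]]
[[20,16],[40,0]]
[[20,16],[29,19],[40,0]]
[[12,17],[25,16],[29,19],[40,0]]
[[12,17],[25,16],[29,19],[40,10],[43,0]]
[[12,17],[25,16],[29,19],[40,10],[43,0]]
[[12,17],[25,16],[29,19],[40,10],[43,0]]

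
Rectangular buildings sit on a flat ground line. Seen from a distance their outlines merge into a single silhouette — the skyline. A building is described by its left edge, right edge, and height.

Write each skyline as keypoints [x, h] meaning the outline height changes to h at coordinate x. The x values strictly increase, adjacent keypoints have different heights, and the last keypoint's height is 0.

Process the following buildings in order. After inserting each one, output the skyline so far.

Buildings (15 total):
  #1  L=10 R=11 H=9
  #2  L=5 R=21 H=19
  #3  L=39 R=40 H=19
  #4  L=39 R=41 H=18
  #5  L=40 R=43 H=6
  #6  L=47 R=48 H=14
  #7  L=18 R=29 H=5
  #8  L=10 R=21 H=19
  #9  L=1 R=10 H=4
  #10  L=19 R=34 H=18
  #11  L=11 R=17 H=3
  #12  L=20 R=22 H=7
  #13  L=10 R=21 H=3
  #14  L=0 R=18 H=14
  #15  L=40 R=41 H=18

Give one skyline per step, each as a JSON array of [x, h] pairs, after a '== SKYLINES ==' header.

== SKYLINES ==
[[10,9],[11,0]]
[[5,19],[21,0]]
[[5,19],[21,0],[39,19],[40,0]]
[[5,19],[21,0],[39,19],[40,18],[41,0]]
[[5,19],[21,0],[39,19],[40,18],[41,6],[43,0]]
[[5,19],[21,0],[39,19],[40,18],[41,6],[43,0],[47,14],[48,0]]
[[5,19],[21,5],[29,0],[39,19],[40,18],[41,6],[43,0],[47,14],[48,0]]
[[5,19],[21,5],[29,0],[39,19],[40,18],[41,6],[43,0],[47,14],[48,0]]
[[1,4],[5,19],[21,5],[29,0],[39,19],[40,18],[41,6],[43,0],[47,14],[48,0]]
[[1,4],[5,19],[21,18],[34,0],[39,19],[40,18],[41,6],[43,0],[47,14],[48,0]]
[[1,4],[5,19],[21,18],[34,0],[39,19],[40,18],[41,6],[43,0],[47,14],[48,0]]
[[1,4],[5,19],[21,18],[34,0],[39,19],[40,18],[41,6],[43,0],[47,14],[48,0]]
[[1,4],[5,19],[21,18],[34,0],[39,19],[40,18],[41,6],[43,0],[47,14],[48,0]]
[[0,14],[5,19],[21,18],[34,0],[39,19],[40,18],[41,6],[43,0],[47,14],[48,0]]
[[0,14],[5,19],[21,18],[34,0],[39,19],[40,18],[41,6],[43,0],[47,14],[48,0]]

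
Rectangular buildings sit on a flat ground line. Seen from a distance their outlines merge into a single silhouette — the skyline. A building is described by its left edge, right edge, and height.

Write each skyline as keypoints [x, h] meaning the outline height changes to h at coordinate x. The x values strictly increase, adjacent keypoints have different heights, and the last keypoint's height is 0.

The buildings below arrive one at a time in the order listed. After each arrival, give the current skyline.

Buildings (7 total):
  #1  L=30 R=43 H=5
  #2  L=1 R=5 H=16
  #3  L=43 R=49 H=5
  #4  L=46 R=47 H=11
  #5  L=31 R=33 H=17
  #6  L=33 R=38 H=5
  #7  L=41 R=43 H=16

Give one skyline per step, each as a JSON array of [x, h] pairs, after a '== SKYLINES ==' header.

== SKYLINES ==
[[30,5],[43,0]]
[[1,16],[5,0],[30,5],[43,0]]
[[1,16],[5,0],[30,5],[49,0]]
[[1,16],[5,0],[30,5],[46,11],[47,5],[49,0]]
[[1,16],[5,0],[30,5],[31,17],[33,5],[46,11],[47,5],[49,0]]
[[1,16],[5,0],[30,5],[31,17],[33,5],[46,11],[47,5],[49,0]]
[[1,16],[5,0],[30,5],[31,17],[33,5],[41,16],[43,5],[46,11],[47,5],[49,0]]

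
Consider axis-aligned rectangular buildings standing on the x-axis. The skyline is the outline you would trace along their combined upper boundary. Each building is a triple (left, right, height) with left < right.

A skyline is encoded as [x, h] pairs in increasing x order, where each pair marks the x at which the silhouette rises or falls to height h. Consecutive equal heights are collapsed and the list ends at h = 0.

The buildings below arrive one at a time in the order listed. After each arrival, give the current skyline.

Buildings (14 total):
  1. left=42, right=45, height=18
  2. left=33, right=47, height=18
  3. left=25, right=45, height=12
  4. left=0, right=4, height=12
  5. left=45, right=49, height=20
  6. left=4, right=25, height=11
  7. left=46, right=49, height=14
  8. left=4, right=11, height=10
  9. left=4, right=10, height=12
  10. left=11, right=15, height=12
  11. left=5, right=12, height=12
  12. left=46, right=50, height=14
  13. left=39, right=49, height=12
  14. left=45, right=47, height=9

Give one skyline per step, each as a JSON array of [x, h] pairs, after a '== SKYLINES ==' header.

== SKYLINES ==
[[42,18],[45,0]]
[[33,18],[47,0]]
[[25,12],[33,18],[47,0]]
[[0,12],[4,0],[25,12],[33,18],[47,0]]
[[0,12],[4,0],[25,12],[33,18],[45,20],[49,0]]
[[0,12],[4,11],[25,12],[33,18],[45,20],[49,0]]
[[0,12],[4,11],[25,12],[33,18],[45,20],[49,0]]
[[0,12],[4,11],[25,12],[33,18],[45,20],[49,0]]
[[0,12],[10,11],[25,12],[33,18],[45,20],[49,0]]
[[0,12],[10,11],[11,12],[15,11],[25,12],[33,18],[45,20],[49,0]]
[[0,12],[15,11],[25,12],[33,18],[45,20],[49,0]]
[[0,12],[15,11],[25,12],[33,18],[45,20],[49,14],[50,0]]
[[0,12],[15,11],[25,12],[33,18],[45,20],[49,14],[50,0]]
[[0,12],[15,11],[25,12],[33,18],[45,20],[49,14],[50,0]]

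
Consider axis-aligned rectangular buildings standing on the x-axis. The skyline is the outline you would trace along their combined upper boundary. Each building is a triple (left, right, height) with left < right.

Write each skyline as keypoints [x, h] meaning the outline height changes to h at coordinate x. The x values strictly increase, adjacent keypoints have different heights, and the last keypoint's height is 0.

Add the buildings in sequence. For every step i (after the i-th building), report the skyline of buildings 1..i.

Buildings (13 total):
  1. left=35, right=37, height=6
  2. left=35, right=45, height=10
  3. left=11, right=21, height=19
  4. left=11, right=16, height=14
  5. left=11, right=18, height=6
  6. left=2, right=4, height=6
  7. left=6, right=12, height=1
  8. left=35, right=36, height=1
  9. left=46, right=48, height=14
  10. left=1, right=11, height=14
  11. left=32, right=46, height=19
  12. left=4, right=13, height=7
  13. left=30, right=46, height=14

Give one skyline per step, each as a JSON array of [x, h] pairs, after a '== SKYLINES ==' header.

== SKYLINES ==
[[35,6],[37,0]]
[[35,10],[45,0]]
[[11,19],[21,0],[35,10],[45,0]]
[[11,19],[21,0],[35,10],[45,0]]
[[11,19],[21,0],[35,10],[45,0]]
[[2,6],[4,0],[11,19],[21,0],[35,10],[45,0]]
[[2,6],[4,0],[6,1],[11,19],[21,0],[35,10],[45,0]]
[[2,6],[4,0],[6,1],[11,19],[21,0],[35,10],[45,0]]
[[2,6],[4,0],[6,1],[11,19],[21,0],[35,10],[45,0],[46,14],[48,0]]
[[1,14],[11,19],[21,0],[35,10],[45,0],[46,14],[48,0]]
[[1,14],[11,19],[21,0],[32,19],[46,14],[48,0]]
[[1,14],[11,19],[21,0],[32,19],[46,14],[48,0]]
[[1,14],[11,19],[21,0],[30,14],[32,19],[46,14],[48,0]]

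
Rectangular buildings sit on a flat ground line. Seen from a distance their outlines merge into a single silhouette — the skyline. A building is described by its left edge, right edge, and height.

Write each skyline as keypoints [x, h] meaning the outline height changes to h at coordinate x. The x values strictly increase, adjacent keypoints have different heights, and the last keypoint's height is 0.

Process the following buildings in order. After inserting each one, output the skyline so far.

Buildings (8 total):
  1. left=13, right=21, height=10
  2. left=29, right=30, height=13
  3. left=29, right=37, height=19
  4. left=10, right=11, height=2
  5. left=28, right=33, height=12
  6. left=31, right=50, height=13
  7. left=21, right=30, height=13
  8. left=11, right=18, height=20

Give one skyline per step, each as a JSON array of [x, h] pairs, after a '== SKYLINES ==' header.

== SKYLINES ==
[[13,10],[21,0]]
[[13,10],[21,0],[29,13],[30,0]]
[[13,10],[21,0],[29,19],[37,0]]
[[10,2],[11,0],[13,10],[21,0],[29,19],[37,0]]
[[10,2],[11,0],[13,10],[21,0],[28,12],[29,19],[37,0]]
[[10,2],[11,0],[13,10],[21,0],[28,12],[29,19],[37,13],[50,0]]
[[10,2],[11,0],[13,10],[21,13],[29,19],[37,13],[50,0]]
[[10,2],[11,20],[18,10],[21,13],[29,19],[37,13],[50,0]]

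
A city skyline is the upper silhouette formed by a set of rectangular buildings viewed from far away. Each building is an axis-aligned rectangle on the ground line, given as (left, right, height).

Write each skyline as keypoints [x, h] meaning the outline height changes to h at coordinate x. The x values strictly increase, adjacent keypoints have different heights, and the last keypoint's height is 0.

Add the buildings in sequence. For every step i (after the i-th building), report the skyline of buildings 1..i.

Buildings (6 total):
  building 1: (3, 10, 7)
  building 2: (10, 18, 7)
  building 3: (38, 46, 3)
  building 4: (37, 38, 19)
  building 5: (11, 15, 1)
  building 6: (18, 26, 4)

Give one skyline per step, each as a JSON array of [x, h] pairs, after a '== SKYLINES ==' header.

== SKYLINES ==
[[3,7],[10,0]]
[[3,7],[18,0]]
[[3,7],[18,0],[38,3],[46,0]]
[[3,7],[18,0],[37,19],[38,3],[46,0]]
[[3,7],[18,0],[37,19],[38,3],[46,0]]
[[3,7],[18,4],[26,0],[37,19],[38,3],[46,0]]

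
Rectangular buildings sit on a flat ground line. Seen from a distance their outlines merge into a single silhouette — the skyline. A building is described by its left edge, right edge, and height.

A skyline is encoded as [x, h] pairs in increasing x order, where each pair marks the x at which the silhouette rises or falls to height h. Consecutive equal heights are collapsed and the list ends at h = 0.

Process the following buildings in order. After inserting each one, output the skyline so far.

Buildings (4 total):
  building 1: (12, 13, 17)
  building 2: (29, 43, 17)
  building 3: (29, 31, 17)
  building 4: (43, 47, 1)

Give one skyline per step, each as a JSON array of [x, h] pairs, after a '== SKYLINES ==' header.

== SKYLINES ==
[[12,17],[13,0]]
[[12,17],[13,0],[29,17],[43,0]]
[[12,17],[13,0],[29,17],[43,0]]
[[12,17],[13,0],[29,17],[43,1],[47,0]]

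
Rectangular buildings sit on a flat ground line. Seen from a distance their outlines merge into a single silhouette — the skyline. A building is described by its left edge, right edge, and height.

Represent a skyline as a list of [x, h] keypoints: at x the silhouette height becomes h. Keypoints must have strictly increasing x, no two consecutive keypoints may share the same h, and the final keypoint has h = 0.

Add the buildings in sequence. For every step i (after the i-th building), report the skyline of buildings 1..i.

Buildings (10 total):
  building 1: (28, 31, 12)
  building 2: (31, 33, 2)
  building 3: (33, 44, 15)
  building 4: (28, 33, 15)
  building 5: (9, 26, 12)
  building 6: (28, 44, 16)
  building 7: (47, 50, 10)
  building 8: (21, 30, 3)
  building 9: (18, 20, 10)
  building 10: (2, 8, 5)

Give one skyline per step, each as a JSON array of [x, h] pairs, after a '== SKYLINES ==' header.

== SKYLINES ==
[[28,12],[31,0]]
[[28,12],[31,2],[33,0]]
[[28,12],[31,2],[33,15],[44,0]]
[[28,15],[44,0]]
[[9,12],[26,0],[28,15],[44,0]]
[[9,12],[26,0],[28,16],[44,0]]
[[9,12],[26,0],[28,16],[44,0],[47,10],[50,0]]
[[9,12],[26,3],[28,16],[44,0],[47,10],[50,0]]
[[9,12],[26,3],[28,16],[44,0],[47,10],[50,0]]
[[2,5],[8,0],[9,12],[26,3],[28,16],[44,0],[47,10],[50,0]]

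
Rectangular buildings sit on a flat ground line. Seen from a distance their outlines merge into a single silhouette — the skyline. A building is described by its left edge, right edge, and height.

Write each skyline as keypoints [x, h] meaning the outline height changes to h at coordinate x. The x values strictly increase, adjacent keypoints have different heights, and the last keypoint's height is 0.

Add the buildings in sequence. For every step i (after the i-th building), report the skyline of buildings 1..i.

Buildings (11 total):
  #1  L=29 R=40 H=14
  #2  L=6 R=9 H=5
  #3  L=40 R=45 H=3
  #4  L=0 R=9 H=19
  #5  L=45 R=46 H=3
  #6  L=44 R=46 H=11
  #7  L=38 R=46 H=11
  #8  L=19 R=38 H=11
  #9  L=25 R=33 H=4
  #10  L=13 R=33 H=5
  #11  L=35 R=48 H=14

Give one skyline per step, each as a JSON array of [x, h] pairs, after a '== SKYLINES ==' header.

== SKYLINES ==
[[29,14],[40,0]]
[[6,5],[9,0],[29,14],[40,0]]
[[6,5],[9,0],[29,14],[40,3],[45,0]]
[[0,19],[9,0],[29,14],[40,3],[45,0]]
[[0,19],[9,0],[29,14],[40,3],[46,0]]
[[0,19],[9,0],[29,14],[40,3],[44,11],[46,0]]
[[0,19],[9,0],[29,14],[40,11],[46,0]]
[[0,19],[9,0],[19,11],[29,14],[40,11],[46,0]]
[[0,19],[9,0],[19,11],[29,14],[40,11],[46,0]]
[[0,19],[9,0],[13,5],[19,11],[29,14],[40,11],[46,0]]
[[0,19],[9,0],[13,5],[19,11],[29,14],[48,0]]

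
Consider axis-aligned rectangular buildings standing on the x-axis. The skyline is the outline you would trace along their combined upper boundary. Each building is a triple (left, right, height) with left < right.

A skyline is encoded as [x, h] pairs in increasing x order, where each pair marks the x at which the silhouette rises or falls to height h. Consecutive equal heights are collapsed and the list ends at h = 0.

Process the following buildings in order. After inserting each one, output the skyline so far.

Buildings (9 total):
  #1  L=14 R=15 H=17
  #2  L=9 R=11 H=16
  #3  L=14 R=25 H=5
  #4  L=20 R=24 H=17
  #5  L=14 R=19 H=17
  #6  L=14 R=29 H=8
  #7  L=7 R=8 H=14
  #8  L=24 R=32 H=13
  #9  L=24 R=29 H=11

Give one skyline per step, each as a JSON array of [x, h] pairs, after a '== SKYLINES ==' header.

== SKYLINES ==
[[14,17],[15,0]]
[[9,16],[11,0],[14,17],[15,0]]
[[9,16],[11,0],[14,17],[15,5],[25,0]]
[[9,16],[11,0],[14,17],[15,5],[20,17],[24,5],[25,0]]
[[9,16],[11,0],[14,17],[19,5],[20,17],[24,5],[25,0]]
[[9,16],[11,0],[14,17],[19,8],[20,17],[24,8],[29,0]]
[[7,14],[8,0],[9,16],[11,0],[14,17],[19,8],[20,17],[24,8],[29,0]]
[[7,14],[8,0],[9,16],[11,0],[14,17],[19,8],[20,17],[24,13],[32,0]]
[[7,14],[8,0],[9,16],[11,0],[14,17],[19,8],[20,17],[24,13],[32,0]]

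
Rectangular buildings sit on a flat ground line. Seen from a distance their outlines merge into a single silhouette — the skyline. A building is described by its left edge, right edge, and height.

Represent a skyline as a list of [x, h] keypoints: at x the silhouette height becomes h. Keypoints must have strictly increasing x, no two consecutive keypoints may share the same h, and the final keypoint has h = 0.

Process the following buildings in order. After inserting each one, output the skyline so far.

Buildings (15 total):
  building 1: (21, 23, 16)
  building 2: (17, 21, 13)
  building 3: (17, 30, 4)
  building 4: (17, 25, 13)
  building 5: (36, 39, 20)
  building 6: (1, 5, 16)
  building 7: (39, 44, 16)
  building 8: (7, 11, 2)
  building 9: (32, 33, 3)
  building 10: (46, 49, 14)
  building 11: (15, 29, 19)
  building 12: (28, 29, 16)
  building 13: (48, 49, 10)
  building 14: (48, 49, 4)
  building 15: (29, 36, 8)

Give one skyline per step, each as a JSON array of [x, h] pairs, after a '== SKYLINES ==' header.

== SKYLINES ==
[[21,16],[23,0]]
[[17,13],[21,16],[23,0]]
[[17,13],[21,16],[23,4],[30,0]]
[[17,13],[21,16],[23,13],[25,4],[30,0]]
[[17,13],[21,16],[23,13],[25,4],[30,0],[36,20],[39,0]]
[[1,16],[5,0],[17,13],[21,16],[23,13],[25,4],[30,0],[36,20],[39,0]]
[[1,16],[5,0],[17,13],[21,16],[23,13],[25,4],[30,0],[36,20],[39,16],[44,0]]
[[1,16],[5,0],[7,2],[11,0],[17,13],[21,16],[23,13],[25,4],[30,0],[36,20],[39,16],[44,0]]
[[1,16],[5,0],[7,2],[11,0],[17,13],[21,16],[23,13],[25,4],[30,0],[32,3],[33,0],[36,20],[39,16],[44,0]]
[[1,16],[5,0],[7,2],[11,0],[17,13],[21,16],[23,13],[25,4],[30,0],[32,3],[33,0],[36,20],[39,16],[44,0],[46,14],[49,0]]
[[1,16],[5,0],[7,2],[11,0],[15,19],[29,4],[30,0],[32,3],[33,0],[36,20],[39,16],[44,0],[46,14],[49,0]]
[[1,16],[5,0],[7,2],[11,0],[15,19],[29,4],[30,0],[32,3],[33,0],[36,20],[39,16],[44,0],[46,14],[49,0]]
[[1,16],[5,0],[7,2],[11,0],[15,19],[29,4],[30,0],[32,3],[33,0],[36,20],[39,16],[44,0],[46,14],[49,0]]
[[1,16],[5,0],[7,2],[11,0],[15,19],[29,4],[30,0],[32,3],[33,0],[36,20],[39,16],[44,0],[46,14],[49,0]]
[[1,16],[5,0],[7,2],[11,0],[15,19],[29,8],[36,20],[39,16],[44,0],[46,14],[49,0]]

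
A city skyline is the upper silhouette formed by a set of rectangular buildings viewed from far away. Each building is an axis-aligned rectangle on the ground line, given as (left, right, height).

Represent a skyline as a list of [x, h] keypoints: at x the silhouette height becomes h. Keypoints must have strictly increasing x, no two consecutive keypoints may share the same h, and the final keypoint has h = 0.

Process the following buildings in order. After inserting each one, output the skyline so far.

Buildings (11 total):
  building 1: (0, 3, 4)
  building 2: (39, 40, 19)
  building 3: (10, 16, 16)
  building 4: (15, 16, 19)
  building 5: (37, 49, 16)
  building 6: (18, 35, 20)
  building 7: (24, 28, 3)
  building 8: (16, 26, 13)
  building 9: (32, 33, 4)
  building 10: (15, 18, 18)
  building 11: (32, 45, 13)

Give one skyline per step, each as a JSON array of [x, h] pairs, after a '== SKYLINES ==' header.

== SKYLINES ==
[[0,4],[3,0]]
[[0,4],[3,0],[39,19],[40,0]]
[[0,4],[3,0],[10,16],[16,0],[39,19],[40,0]]
[[0,4],[3,0],[10,16],[15,19],[16,0],[39,19],[40,0]]
[[0,4],[3,0],[10,16],[15,19],[16,0],[37,16],[39,19],[40,16],[49,0]]
[[0,4],[3,0],[10,16],[15,19],[16,0],[18,20],[35,0],[37,16],[39,19],[40,16],[49,0]]
[[0,4],[3,0],[10,16],[15,19],[16,0],[18,20],[35,0],[37,16],[39,19],[40,16],[49,0]]
[[0,4],[3,0],[10,16],[15,19],[16,13],[18,20],[35,0],[37,16],[39,19],[40,16],[49,0]]
[[0,4],[3,0],[10,16],[15,19],[16,13],[18,20],[35,0],[37,16],[39,19],[40,16],[49,0]]
[[0,4],[3,0],[10,16],[15,19],[16,18],[18,20],[35,0],[37,16],[39,19],[40,16],[49,0]]
[[0,4],[3,0],[10,16],[15,19],[16,18],[18,20],[35,13],[37,16],[39,19],[40,16],[49,0]]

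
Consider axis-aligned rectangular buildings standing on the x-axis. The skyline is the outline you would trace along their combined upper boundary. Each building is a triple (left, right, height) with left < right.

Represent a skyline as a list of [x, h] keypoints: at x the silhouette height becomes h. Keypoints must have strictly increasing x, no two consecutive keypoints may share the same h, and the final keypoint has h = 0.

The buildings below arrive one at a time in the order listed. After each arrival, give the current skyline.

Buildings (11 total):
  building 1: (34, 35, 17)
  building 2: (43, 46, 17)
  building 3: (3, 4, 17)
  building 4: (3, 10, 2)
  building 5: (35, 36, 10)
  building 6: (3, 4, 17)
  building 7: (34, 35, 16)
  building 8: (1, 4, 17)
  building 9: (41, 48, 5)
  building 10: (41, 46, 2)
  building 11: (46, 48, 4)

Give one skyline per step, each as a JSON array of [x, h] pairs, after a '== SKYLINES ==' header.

== SKYLINES ==
[[34,17],[35,0]]
[[34,17],[35,0],[43,17],[46,0]]
[[3,17],[4,0],[34,17],[35,0],[43,17],[46,0]]
[[3,17],[4,2],[10,0],[34,17],[35,0],[43,17],[46,0]]
[[3,17],[4,2],[10,0],[34,17],[35,10],[36,0],[43,17],[46,0]]
[[3,17],[4,2],[10,0],[34,17],[35,10],[36,0],[43,17],[46,0]]
[[3,17],[4,2],[10,0],[34,17],[35,10],[36,0],[43,17],[46,0]]
[[1,17],[4,2],[10,0],[34,17],[35,10],[36,0],[43,17],[46,0]]
[[1,17],[4,2],[10,0],[34,17],[35,10],[36,0],[41,5],[43,17],[46,5],[48,0]]
[[1,17],[4,2],[10,0],[34,17],[35,10],[36,0],[41,5],[43,17],[46,5],[48,0]]
[[1,17],[4,2],[10,0],[34,17],[35,10],[36,0],[41,5],[43,17],[46,5],[48,0]]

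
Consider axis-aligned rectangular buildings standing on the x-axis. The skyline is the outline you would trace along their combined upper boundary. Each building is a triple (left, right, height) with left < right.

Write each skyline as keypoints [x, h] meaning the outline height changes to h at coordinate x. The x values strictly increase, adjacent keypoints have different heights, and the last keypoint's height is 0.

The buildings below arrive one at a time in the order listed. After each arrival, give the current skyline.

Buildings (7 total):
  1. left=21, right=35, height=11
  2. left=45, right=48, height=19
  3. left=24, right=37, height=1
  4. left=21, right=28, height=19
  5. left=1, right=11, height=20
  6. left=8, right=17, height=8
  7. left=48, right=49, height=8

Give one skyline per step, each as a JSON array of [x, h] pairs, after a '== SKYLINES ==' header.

== SKYLINES ==
[[21,11],[35,0]]
[[21,11],[35,0],[45,19],[48,0]]
[[21,11],[35,1],[37,0],[45,19],[48,0]]
[[21,19],[28,11],[35,1],[37,0],[45,19],[48,0]]
[[1,20],[11,0],[21,19],[28,11],[35,1],[37,0],[45,19],[48,0]]
[[1,20],[11,8],[17,0],[21,19],[28,11],[35,1],[37,0],[45,19],[48,0]]
[[1,20],[11,8],[17,0],[21,19],[28,11],[35,1],[37,0],[45,19],[48,8],[49,0]]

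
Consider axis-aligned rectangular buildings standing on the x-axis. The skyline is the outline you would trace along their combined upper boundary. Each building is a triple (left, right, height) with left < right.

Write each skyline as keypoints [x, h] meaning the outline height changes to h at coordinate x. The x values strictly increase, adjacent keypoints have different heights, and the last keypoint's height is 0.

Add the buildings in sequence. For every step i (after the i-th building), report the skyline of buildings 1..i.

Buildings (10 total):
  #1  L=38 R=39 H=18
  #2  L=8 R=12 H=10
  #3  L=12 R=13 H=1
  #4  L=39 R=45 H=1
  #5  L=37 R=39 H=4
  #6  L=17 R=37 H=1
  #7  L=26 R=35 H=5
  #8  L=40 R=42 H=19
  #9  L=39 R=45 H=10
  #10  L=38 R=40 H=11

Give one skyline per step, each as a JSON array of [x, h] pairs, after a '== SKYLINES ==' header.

== SKYLINES ==
[[38,18],[39,0]]
[[8,10],[12,0],[38,18],[39,0]]
[[8,10],[12,1],[13,0],[38,18],[39,0]]
[[8,10],[12,1],[13,0],[38,18],[39,1],[45,0]]
[[8,10],[12,1],[13,0],[37,4],[38,18],[39,1],[45,0]]
[[8,10],[12,1],[13,0],[17,1],[37,4],[38,18],[39,1],[45,0]]
[[8,10],[12,1],[13,0],[17,1],[26,5],[35,1],[37,4],[38,18],[39,1],[45,0]]
[[8,10],[12,1],[13,0],[17,1],[26,5],[35,1],[37,4],[38,18],[39,1],[40,19],[42,1],[45,0]]
[[8,10],[12,1],[13,0],[17,1],[26,5],[35,1],[37,4],[38,18],[39,10],[40,19],[42,10],[45,0]]
[[8,10],[12,1],[13,0],[17,1],[26,5],[35,1],[37,4],[38,18],[39,11],[40,19],[42,10],[45,0]]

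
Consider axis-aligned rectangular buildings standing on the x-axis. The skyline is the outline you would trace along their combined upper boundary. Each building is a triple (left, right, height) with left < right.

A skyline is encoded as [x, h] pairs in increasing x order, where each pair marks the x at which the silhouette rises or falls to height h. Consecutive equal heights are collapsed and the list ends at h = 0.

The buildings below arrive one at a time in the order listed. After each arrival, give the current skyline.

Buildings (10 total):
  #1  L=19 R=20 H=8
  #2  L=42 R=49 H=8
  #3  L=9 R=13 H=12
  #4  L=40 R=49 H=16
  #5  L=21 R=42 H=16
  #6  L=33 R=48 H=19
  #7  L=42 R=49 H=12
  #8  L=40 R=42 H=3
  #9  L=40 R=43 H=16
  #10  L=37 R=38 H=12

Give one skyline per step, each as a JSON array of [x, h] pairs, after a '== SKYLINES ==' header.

== SKYLINES ==
[[19,8],[20,0]]
[[19,8],[20,0],[42,8],[49,0]]
[[9,12],[13,0],[19,8],[20,0],[42,8],[49,0]]
[[9,12],[13,0],[19,8],[20,0],[40,16],[49,0]]
[[9,12],[13,0],[19,8],[20,0],[21,16],[49,0]]
[[9,12],[13,0],[19,8],[20,0],[21,16],[33,19],[48,16],[49,0]]
[[9,12],[13,0],[19,8],[20,0],[21,16],[33,19],[48,16],[49,0]]
[[9,12],[13,0],[19,8],[20,0],[21,16],[33,19],[48,16],[49,0]]
[[9,12],[13,0],[19,8],[20,0],[21,16],[33,19],[48,16],[49,0]]
[[9,12],[13,0],[19,8],[20,0],[21,16],[33,19],[48,16],[49,0]]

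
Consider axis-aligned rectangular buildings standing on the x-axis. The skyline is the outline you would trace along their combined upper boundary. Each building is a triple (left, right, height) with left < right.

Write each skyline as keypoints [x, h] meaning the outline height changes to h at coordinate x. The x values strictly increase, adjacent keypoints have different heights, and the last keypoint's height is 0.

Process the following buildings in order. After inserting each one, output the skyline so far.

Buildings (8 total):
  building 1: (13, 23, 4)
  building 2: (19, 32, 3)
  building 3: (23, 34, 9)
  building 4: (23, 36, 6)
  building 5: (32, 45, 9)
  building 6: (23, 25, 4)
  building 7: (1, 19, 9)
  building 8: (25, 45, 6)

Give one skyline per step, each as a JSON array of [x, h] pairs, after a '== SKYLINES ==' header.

== SKYLINES ==
[[13,4],[23,0]]
[[13,4],[23,3],[32,0]]
[[13,4],[23,9],[34,0]]
[[13,4],[23,9],[34,6],[36,0]]
[[13,4],[23,9],[45,0]]
[[13,4],[23,9],[45,0]]
[[1,9],[19,4],[23,9],[45,0]]
[[1,9],[19,4],[23,9],[45,0]]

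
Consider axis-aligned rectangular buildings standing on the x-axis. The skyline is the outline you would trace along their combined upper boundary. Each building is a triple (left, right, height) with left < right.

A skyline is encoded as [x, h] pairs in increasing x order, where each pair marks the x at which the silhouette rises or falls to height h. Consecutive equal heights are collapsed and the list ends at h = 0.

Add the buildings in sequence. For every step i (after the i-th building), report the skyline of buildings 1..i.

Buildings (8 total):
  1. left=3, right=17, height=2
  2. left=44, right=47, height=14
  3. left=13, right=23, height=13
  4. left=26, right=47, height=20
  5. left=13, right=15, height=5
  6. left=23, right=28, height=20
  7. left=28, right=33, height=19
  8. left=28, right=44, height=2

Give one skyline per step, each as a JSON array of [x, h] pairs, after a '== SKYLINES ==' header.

== SKYLINES ==
[[3,2],[17,0]]
[[3,2],[17,0],[44,14],[47,0]]
[[3,2],[13,13],[23,0],[44,14],[47,0]]
[[3,2],[13,13],[23,0],[26,20],[47,0]]
[[3,2],[13,13],[23,0],[26,20],[47,0]]
[[3,2],[13,13],[23,20],[47,0]]
[[3,2],[13,13],[23,20],[47,0]]
[[3,2],[13,13],[23,20],[47,0]]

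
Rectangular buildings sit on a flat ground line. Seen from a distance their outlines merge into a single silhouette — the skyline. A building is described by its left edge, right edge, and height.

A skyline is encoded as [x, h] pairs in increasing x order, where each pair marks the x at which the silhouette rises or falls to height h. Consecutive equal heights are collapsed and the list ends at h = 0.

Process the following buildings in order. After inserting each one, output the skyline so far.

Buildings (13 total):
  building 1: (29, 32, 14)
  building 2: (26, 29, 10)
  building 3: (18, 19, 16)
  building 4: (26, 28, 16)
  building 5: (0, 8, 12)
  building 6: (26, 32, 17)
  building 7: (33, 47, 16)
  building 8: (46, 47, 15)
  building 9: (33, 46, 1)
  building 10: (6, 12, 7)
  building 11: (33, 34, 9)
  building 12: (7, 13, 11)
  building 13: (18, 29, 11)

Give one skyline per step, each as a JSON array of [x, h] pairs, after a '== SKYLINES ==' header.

== SKYLINES ==
[[29,14],[32,0]]
[[26,10],[29,14],[32,0]]
[[18,16],[19,0],[26,10],[29,14],[32,0]]
[[18,16],[19,0],[26,16],[28,10],[29,14],[32,0]]
[[0,12],[8,0],[18,16],[19,0],[26,16],[28,10],[29,14],[32,0]]
[[0,12],[8,0],[18,16],[19,0],[26,17],[32,0]]
[[0,12],[8,0],[18,16],[19,0],[26,17],[32,0],[33,16],[47,0]]
[[0,12],[8,0],[18,16],[19,0],[26,17],[32,0],[33,16],[47,0]]
[[0,12],[8,0],[18,16],[19,0],[26,17],[32,0],[33,16],[47,0]]
[[0,12],[8,7],[12,0],[18,16],[19,0],[26,17],[32,0],[33,16],[47,0]]
[[0,12],[8,7],[12,0],[18,16],[19,0],[26,17],[32,0],[33,16],[47,0]]
[[0,12],[8,11],[13,0],[18,16],[19,0],[26,17],[32,0],[33,16],[47,0]]
[[0,12],[8,11],[13,0],[18,16],[19,11],[26,17],[32,0],[33,16],[47,0]]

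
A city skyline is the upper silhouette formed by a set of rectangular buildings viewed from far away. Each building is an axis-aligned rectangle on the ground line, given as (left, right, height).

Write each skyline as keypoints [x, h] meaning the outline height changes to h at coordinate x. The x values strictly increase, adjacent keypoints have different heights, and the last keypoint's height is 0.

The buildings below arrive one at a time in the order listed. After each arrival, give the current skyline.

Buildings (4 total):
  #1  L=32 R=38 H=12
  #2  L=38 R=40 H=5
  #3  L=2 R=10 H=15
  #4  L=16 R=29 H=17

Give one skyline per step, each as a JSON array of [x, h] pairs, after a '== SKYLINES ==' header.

== SKYLINES ==
[[32,12],[38,0]]
[[32,12],[38,5],[40,0]]
[[2,15],[10,0],[32,12],[38,5],[40,0]]
[[2,15],[10,0],[16,17],[29,0],[32,12],[38,5],[40,0]]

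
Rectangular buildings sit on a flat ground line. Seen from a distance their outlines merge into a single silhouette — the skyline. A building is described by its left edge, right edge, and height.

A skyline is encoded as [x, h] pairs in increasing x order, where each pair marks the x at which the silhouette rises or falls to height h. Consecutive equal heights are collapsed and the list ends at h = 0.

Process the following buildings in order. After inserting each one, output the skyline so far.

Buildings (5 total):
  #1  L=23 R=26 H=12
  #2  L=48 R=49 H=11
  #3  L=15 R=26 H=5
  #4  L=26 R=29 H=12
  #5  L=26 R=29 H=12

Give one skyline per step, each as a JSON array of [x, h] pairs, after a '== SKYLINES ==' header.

== SKYLINES ==
[[23,12],[26,0]]
[[23,12],[26,0],[48,11],[49,0]]
[[15,5],[23,12],[26,0],[48,11],[49,0]]
[[15,5],[23,12],[29,0],[48,11],[49,0]]
[[15,5],[23,12],[29,0],[48,11],[49,0]]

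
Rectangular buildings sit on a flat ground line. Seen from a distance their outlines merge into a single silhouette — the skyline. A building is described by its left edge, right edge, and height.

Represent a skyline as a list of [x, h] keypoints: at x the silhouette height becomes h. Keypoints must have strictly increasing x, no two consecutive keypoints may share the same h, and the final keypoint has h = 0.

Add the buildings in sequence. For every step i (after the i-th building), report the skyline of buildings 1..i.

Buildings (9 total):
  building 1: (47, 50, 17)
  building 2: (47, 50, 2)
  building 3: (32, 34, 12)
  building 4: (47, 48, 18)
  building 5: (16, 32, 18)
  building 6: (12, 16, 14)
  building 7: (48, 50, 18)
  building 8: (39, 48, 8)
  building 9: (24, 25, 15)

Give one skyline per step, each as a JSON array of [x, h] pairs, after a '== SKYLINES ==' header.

== SKYLINES ==
[[47,17],[50,0]]
[[47,17],[50,0]]
[[32,12],[34,0],[47,17],[50,0]]
[[32,12],[34,0],[47,18],[48,17],[50,0]]
[[16,18],[32,12],[34,0],[47,18],[48,17],[50,0]]
[[12,14],[16,18],[32,12],[34,0],[47,18],[48,17],[50,0]]
[[12,14],[16,18],[32,12],[34,0],[47,18],[50,0]]
[[12,14],[16,18],[32,12],[34,0],[39,8],[47,18],[50,0]]
[[12,14],[16,18],[32,12],[34,0],[39,8],[47,18],[50,0]]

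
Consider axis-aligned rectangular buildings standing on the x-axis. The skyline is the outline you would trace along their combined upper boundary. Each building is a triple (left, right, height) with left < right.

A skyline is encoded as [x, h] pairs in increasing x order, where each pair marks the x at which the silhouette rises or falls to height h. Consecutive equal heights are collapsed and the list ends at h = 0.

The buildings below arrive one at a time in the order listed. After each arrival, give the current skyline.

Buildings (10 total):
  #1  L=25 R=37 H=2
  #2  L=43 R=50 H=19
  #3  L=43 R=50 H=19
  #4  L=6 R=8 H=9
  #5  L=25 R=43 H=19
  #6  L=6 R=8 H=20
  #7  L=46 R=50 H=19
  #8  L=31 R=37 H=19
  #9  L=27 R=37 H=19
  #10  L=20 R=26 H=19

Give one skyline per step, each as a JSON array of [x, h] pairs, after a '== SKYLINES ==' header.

== SKYLINES ==
[[25,2],[37,0]]
[[25,2],[37,0],[43,19],[50,0]]
[[25,2],[37,0],[43,19],[50,0]]
[[6,9],[8,0],[25,2],[37,0],[43,19],[50,0]]
[[6,9],[8,0],[25,19],[50,0]]
[[6,20],[8,0],[25,19],[50,0]]
[[6,20],[8,0],[25,19],[50,0]]
[[6,20],[8,0],[25,19],[50,0]]
[[6,20],[8,0],[25,19],[50,0]]
[[6,20],[8,0],[20,19],[50,0]]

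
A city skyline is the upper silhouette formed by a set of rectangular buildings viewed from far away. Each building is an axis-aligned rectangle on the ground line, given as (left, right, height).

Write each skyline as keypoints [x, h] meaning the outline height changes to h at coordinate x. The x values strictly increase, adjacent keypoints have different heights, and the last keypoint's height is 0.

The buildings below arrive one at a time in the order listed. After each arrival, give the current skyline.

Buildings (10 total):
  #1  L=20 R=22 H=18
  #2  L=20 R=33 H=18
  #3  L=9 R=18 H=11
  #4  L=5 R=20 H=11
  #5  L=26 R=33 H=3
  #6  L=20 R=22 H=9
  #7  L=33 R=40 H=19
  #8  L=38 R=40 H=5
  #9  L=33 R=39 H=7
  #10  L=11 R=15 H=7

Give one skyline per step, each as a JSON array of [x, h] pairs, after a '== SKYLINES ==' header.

== SKYLINES ==
[[20,18],[22,0]]
[[20,18],[33,0]]
[[9,11],[18,0],[20,18],[33,0]]
[[5,11],[20,18],[33,0]]
[[5,11],[20,18],[33,0]]
[[5,11],[20,18],[33,0]]
[[5,11],[20,18],[33,19],[40,0]]
[[5,11],[20,18],[33,19],[40,0]]
[[5,11],[20,18],[33,19],[40,0]]
[[5,11],[20,18],[33,19],[40,0]]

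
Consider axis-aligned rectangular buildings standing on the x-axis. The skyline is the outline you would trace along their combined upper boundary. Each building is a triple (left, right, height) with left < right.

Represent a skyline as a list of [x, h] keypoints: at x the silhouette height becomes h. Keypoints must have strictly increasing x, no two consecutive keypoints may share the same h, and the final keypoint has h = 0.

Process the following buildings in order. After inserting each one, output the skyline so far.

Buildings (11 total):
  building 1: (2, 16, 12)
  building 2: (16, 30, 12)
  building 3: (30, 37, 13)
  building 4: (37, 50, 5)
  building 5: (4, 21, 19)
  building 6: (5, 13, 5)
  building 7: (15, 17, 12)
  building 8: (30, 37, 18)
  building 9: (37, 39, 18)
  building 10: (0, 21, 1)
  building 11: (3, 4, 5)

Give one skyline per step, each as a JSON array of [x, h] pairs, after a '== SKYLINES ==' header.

== SKYLINES ==
[[2,12],[16,0]]
[[2,12],[30,0]]
[[2,12],[30,13],[37,0]]
[[2,12],[30,13],[37,5],[50,0]]
[[2,12],[4,19],[21,12],[30,13],[37,5],[50,0]]
[[2,12],[4,19],[21,12],[30,13],[37,5],[50,0]]
[[2,12],[4,19],[21,12],[30,13],[37,5],[50,0]]
[[2,12],[4,19],[21,12],[30,18],[37,5],[50,0]]
[[2,12],[4,19],[21,12],[30,18],[39,5],[50,0]]
[[0,1],[2,12],[4,19],[21,12],[30,18],[39,5],[50,0]]
[[0,1],[2,12],[4,19],[21,12],[30,18],[39,5],[50,0]]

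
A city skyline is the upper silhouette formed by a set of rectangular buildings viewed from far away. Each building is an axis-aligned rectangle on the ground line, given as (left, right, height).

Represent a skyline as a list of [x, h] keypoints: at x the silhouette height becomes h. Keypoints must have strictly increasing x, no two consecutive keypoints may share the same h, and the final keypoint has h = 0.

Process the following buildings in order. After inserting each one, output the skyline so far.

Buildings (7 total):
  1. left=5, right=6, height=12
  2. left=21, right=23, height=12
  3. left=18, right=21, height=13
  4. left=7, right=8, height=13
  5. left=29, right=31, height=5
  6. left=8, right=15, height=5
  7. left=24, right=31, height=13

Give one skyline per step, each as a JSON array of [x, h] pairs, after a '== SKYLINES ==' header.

== SKYLINES ==
[[5,12],[6,0]]
[[5,12],[6,0],[21,12],[23,0]]
[[5,12],[6,0],[18,13],[21,12],[23,0]]
[[5,12],[6,0],[7,13],[8,0],[18,13],[21,12],[23,0]]
[[5,12],[6,0],[7,13],[8,0],[18,13],[21,12],[23,0],[29,5],[31,0]]
[[5,12],[6,0],[7,13],[8,5],[15,0],[18,13],[21,12],[23,0],[29,5],[31,0]]
[[5,12],[6,0],[7,13],[8,5],[15,0],[18,13],[21,12],[23,0],[24,13],[31,0]]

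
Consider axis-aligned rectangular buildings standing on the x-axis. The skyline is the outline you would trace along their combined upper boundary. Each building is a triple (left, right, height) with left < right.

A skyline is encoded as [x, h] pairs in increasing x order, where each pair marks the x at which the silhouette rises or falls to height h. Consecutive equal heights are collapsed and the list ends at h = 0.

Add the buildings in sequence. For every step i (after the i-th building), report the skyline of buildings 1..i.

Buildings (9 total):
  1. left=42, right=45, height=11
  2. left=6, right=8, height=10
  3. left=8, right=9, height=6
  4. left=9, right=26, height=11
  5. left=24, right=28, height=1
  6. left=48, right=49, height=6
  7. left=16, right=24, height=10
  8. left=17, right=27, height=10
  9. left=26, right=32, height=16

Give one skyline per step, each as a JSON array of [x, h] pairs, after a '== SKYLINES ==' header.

== SKYLINES ==
[[42,11],[45,0]]
[[6,10],[8,0],[42,11],[45,0]]
[[6,10],[8,6],[9,0],[42,11],[45,0]]
[[6,10],[8,6],[9,11],[26,0],[42,11],[45,0]]
[[6,10],[8,6],[9,11],[26,1],[28,0],[42,11],[45,0]]
[[6,10],[8,6],[9,11],[26,1],[28,0],[42,11],[45,0],[48,6],[49,0]]
[[6,10],[8,6],[9,11],[26,1],[28,0],[42,11],[45,0],[48,6],[49,0]]
[[6,10],[8,6],[9,11],[26,10],[27,1],[28,0],[42,11],[45,0],[48,6],[49,0]]
[[6,10],[8,6],[9,11],[26,16],[32,0],[42,11],[45,0],[48,6],[49,0]]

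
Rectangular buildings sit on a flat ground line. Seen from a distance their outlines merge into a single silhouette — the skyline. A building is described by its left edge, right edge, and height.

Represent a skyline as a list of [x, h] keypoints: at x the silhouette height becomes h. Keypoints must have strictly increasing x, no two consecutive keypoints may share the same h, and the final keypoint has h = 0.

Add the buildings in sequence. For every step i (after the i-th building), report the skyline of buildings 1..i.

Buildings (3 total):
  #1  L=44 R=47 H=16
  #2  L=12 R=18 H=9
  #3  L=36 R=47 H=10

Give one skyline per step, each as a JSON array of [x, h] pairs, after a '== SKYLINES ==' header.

== SKYLINES ==
[[44,16],[47,0]]
[[12,9],[18,0],[44,16],[47,0]]
[[12,9],[18,0],[36,10],[44,16],[47,0]]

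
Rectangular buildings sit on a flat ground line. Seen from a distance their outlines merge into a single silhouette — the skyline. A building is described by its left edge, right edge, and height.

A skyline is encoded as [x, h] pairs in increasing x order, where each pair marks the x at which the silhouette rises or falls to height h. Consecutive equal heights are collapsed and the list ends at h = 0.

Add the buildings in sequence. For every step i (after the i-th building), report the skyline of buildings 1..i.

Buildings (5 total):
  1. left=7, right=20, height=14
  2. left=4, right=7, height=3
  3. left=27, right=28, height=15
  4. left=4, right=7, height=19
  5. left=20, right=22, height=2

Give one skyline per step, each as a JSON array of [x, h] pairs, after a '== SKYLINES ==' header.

== SKYLINES ==
[[7,14],[20,0]]
[[4,3],[7,14],[20,0]]
[[4,3],[7,14],[20,0],[27,15],[28,0]]
[[4,19],[7,14],[20,0],[27,15],[28,0]]
[[4,19],[7,14],[20,2],[22,0],[27,15],[28,0]]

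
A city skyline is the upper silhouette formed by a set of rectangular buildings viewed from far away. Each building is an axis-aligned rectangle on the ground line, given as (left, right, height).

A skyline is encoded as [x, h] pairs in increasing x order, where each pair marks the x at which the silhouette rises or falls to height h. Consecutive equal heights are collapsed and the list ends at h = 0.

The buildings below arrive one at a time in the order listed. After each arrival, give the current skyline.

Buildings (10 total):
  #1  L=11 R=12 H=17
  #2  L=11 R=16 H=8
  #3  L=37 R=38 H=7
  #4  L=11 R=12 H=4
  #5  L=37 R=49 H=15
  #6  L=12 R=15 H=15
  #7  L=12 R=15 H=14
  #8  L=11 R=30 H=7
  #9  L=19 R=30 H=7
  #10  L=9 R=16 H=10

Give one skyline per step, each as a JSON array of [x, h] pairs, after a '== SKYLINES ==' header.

== SKYLINES ==
[[11,17],[12,0]]
[[11,17],[12,8],[16,0]]
[[11,17],[12,8],[16,0],[37,7],[38,0]]
[[11,17],[12,8],[16,0],[37,7],[38,0]]
[[11,17],[12,8],[16,0],[37,15],[49,0]]
[[11,17],[12,15],[15,8],[16,0],[37,15],[49,0]]
[[11,17],[12,15],[15,8],[16,0],[37,15],[49,0]]
[[11,17],[12,15],[15,8],[16,7],[30,0],[37,15],[49,0]]
[[11,17],[12,15],[15,8],[16,7],[30,0],[37,15],[49,0]]
[[9,10],[11,17],[12,15],[15,10],[16,7],[30,0],[37,15],[49,0]]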